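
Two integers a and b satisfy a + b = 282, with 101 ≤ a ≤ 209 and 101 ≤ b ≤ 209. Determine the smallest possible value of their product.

For a fixed sum, ab is smallest when a and b are as far apart as possible.
The extreme feasible split is a = 101, b = 181, giving ab = 18281.

18281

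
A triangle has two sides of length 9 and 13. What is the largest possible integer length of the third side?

The third side must be less than 9 + 13 = 22.
The largest integer below 22 is 21.

21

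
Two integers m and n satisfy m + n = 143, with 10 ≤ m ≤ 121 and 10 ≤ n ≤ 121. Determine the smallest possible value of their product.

Since m + n is fixed, pushing one of them to its bound minimizes the product.
The extreme feasible split is m = 22, n = 121, giving mn = 2662.

2662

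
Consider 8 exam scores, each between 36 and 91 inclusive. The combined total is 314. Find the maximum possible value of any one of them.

62

Maximizing one value means minimizing the remaining 7.
The other 7 contribute at least 7 × 36 = 252, leaving at most 314 − 252 = 62.
Since 62 ≤ 91, this is achievable: one at 62 and 7 at 36.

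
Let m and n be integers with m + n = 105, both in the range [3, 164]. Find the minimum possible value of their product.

306

mn = m(105 − m) is concave in m, so over [3, 102] it is minimized at an endpoint.
The extreme feasible split is m = 3, n = 102, giving mn = 306.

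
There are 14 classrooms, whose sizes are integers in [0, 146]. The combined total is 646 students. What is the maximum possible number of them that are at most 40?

Suppose k of them are at most 40. Those contribute at most 40 each and the rest at most 146 each.
So the total is at most 40k + 146(14 − k) = 2044 − 106k. This must still be ≥ 646, so k ≤ 13.
k = 13 is achieved by 13 values at 40 and 1 at 146, total 666; lower one of the 146's by 20 (still > 40) to reach 646.

13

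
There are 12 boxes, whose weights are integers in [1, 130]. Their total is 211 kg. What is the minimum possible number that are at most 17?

If only k of them are at most 17, the other 12 − k are at least 18, so the total is at least (12 − k)·18 + k·1.
This is ≤ 211, so (12 − k)·18 + 1k ≤ 211, which gives k ≥ 1.
Exactly 1 works: 1 value at 1 and 11 at 18 total 199; raise one of the low values by 12 (still ≤ 17) to hit 211.

1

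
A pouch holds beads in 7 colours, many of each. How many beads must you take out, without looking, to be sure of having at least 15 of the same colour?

99

You could draw 14 of every colour without reaching 15 of any — 98 in all.
One more forces 15 of some colour, so 98 + 1 = 99.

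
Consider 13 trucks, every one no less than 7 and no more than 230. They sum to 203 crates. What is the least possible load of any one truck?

7

To make one truck as small as possible, make the other 12 as large as possible.
The other 12 can take up 12 × 230 = 2760 ≥ 203 − 7, so one truck can sit at its floor of 7.
Achievable: one at 7 and the other 12 totalling 196, which fits since 12 × 7 ≤ 196 ≤ 12 × 230.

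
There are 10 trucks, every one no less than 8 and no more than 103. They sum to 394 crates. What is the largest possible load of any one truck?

To make one truck as large as possible, make the other 9 as small as possible.
The other 9 contribute at least 9 × 8 = 72, leaving at most 394 − 72 = 322.
But each truck is capped at 103, so the maximum is 103.
Achievable: one at 103 and the other 9 totalling 291, which fits since 9 × 8 ≤ 291 ≤ 9 × 103.

103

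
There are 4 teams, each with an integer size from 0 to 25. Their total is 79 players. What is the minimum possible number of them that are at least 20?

Each value short of 20 is at most 19, costing at least 25 − 19 = 6 against the maximum total of 100.
We can afford to lose at most 100 − 79 = 21, so at most ⌊21/6⌋ = 3 fall short, and at least 1 are ≥ 20.
Exactly 1 works: 1 value at 25 and 3 at 19 total 82; lower one of the high values by 3 (still ≥ 20) to hit 79.

1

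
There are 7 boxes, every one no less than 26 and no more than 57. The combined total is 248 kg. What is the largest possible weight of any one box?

57

Maximizing one value means minimizing the remaining 6.
The other 6 contribute at least 6 × 26 = 156, leaving at most 248 − 156 = 92.
But each box is capped at 57, so the maximum is 57.
Achievable: one at 57 and the other 6 totalling 191, which fits since 6 × 26 ≤ 191 ≤ 6 × 57.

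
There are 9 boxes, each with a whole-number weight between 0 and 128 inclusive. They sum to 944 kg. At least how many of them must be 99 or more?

3

If only k of them are at least 99, the other 9 − k are at most 98, so the total is at most k·128 + (9 − k)·98.
This must reach 944, so k·128 + (9 − k)·98 ≥ 944, giving k ≥ 3.
Exactly 3 works: 3 values at 128 and 6 at 98 total 972; lower one of the high values by 28 (still ≥ 99) to hit 944.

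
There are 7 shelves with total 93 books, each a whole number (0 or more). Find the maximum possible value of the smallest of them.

13

The average is 93/7 < 14, so some value is ≤ 13.
Equality holds with 5 values of 13 and 2 values of 14.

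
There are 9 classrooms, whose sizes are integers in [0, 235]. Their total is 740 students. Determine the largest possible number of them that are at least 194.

If k of the values are ≥ 194, the total is ≥ 194k + 0(9 − k).
Setting 194k + 0(9 − k) ≤ 740 gives 194k ≤ 740, so k ≤ 3.
k = 3 is achieved by 3 values at 194 and 6 at 0, total 582; add 158 to one value (staying below 194) to reach 740.

3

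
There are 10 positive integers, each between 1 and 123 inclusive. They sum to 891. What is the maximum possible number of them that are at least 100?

With k values at 100 or above and the rest at least 1, the sum is at least 10 + 99k.
Since the sum is 891, we need 99k ≤ 881, i.e. k ≤ 8.
k = 8 is achieved by 8 values at 100 and 2 at 1, total 802; add 89 to one value (staying below 100) to reach 891.

8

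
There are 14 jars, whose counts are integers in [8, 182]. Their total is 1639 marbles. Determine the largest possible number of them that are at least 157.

With k values at 157 or above and the rest at least 8, the sum is at least 112 + 149k.
Since the sum is 1639, we need 149k ≤ 1527, i.e. k ≤ 10.
k = 10 is achieved by 10 values at 157 and 4 at 8, total 1602; add 37 to one value (staying below 157) to reach 1639.

10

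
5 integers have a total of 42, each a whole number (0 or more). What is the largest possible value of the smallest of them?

8

The average is 42/5 < 9, so some value is ≤ 8.
Taking 3 copies of 8 and 2 copies of 9 gives exactly 42, so 8 is attained.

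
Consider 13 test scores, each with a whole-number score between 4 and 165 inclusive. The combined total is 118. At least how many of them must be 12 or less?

Let j be the number exceeding 12. Then the total is ≥ 13·j + 4·(13 − j) = 52 + 9j.
So 9j ≤ 66 and j ≤ 7; hence at least 13 − 7 = 6 are ≤ 12.
Exactly 6 works: 6 values at 4 and 7 at 13 total 115; raise one of the low values by 3 (still ≤ 12) to hit 118.

6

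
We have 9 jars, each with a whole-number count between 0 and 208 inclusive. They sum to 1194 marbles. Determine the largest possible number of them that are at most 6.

Each value at 6 or below falls at least 208 − 6 = 202 short of the ceiling 208.
The ceiling total is 9 × 208 = 1872, and we need 1194, so at most ⌊(1872 − 1194)/202⌋ = 3 can be that low.
k = 3 is achieved by 3 values at 6 and 6 at 208, total 1266; lower one of the 208's by 72 (still > 6) to reach 1194.

3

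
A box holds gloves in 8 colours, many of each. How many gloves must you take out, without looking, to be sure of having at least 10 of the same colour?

73

In the worst case you draw 9 of each of the 8 colours: 8 × 9 = 72.
One more forces 10 of some colour, so 72 + 1 = 73.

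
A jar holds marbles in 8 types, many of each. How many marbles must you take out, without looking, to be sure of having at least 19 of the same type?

145

In the worst case you draw 18 of each of the 8 types: 8 × 18 = 144.
One more forces 19 of some type, so 144 + 1 = 145.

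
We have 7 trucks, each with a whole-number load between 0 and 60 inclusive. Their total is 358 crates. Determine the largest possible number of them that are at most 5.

1

Suppose k of them are at most 5. Those contribute at most 5 each and the rest at most 60 each.
So the total is at most 5k + 60(7 − k) = 420 − 55k. This must still be ≥ 358, so k ≤ 1.
k = 1 is achieved by 1 value at 5 and 6 at 60, total 365; lower one of the 60's by 7 (still > 5) to reach 358.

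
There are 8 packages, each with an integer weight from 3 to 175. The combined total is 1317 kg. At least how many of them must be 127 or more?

Each value short of 127 is at most 126, costing at least 175 − 126 = 49 against the maximum total of 1400.
We can afford to lose at most 1400 − 1317 = 83, so at most ⌊83/49⌋ = 1 fall short, and at least 7 are ≥ 127.
Exactly 7 works: 7 values at 175 and 1 at 126 total 1351; lower one of the high values by 34 (still ≥ 127) to hit 1317.

7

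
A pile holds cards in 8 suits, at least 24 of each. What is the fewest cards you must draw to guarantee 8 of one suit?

57

You could draw 7 of every suit without reaching 8 of any — 56 in all.
One more forces 8 of some suit, so 56 + 1 = 57.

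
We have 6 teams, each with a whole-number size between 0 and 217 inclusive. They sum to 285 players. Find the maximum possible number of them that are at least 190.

If k of the values are ≥ 190, the total is ≥ 190k + 0(6 − k).
Setting 190k + 0(6 − k) ≤ 285 gives 190k ≤ 285, so k ≤ 1.
k = 1 is achieved by 1 value at 190 and 5 at 0, total 190; add 95 to one value (staying below 190) to reach 285.

1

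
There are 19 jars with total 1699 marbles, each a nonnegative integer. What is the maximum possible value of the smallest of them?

89

The 19 values sum to 1699, so their minimum is at most ⌊1699/19⌋ = 89.
Achievable: 11 of them at 89 and 8 at 90 total 1699.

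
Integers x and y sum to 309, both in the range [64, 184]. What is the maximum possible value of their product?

23870

For a fixed sum, the product xy is largest when x and y are as close as possible.
Taking x = 154 and y = 155 (both in [64, 184]) gives xy = 23870.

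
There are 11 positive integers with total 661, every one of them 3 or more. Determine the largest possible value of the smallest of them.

The average is 661/11 < 61, so some value is ≤ 60.
Achievable: 10 of them at 60 and 1 at 61 total 661.

60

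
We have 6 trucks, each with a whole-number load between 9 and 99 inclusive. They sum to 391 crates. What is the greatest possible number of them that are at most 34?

Suppose k of them are at most 34. Those contribute at most 34 each and the rest at most 99 each.
So the total is at most 34k + 99(6 − k) = 594 − 65k. This must still be ≥ 391, so k ≤ 3.
k = 3 is achieved by 3 values at 34 and 3 at 99, total 399; lower one of the 99's by 8 (still > 34) to reach 391.

3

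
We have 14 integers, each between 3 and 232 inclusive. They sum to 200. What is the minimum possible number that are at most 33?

Let j be the number exceeding 33. Then the total is ≥ 34·j + 3·(14 − j) = 42 + 31j.
So 31j ≤ 158 and j ≤ 5; hence at least 14 − 5 = 9 are ≤ 33.
Exactly 9 works: 9 values at 3 and 5 at 34 total 197; raise one of the low values by 3 (still ≤ 33) to hit 200.

9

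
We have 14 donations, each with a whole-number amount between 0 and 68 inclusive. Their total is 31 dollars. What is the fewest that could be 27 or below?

13

Each value above 27 is at least 28, contributing at least 28 − 0 = 28 above the floor 0.
The sum exceeds the floor total 0 by 31, so at most ⌊31/28⌋ = 1 exceed 27, and at least 13 are ≤ 27.
Exactly 13 works: 13 values at 0 and 1 at 28 total 28; raise one of the low values by 3 (still ≤ 27) to hit 31.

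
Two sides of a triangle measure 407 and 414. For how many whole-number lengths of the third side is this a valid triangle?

813

The triangle inequality gives |407 − 414| < c < 407 + 414, i.e. 7 < c < 821.
So c can be any integer from 8 to 820: 813 values.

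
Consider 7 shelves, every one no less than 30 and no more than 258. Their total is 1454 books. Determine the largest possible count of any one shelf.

Maximizing one value means minimizing the remaining 6.
The other 6 contribute at least 6 × 30 = 180, leaving at most 1454 − 180 = 1274.
But each shelf is capped at 258, so the maximum is 258.
Achievable: one at 258 and the other 6 totalling 1196, which fits since 6 × 30 ≤ 1196 ≤ 6 × 258.

258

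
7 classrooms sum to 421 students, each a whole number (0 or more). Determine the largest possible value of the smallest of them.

60

The 7 values sum to 421, so their minimum is at most ⌊421/7⌋ = 60.
Taking 6 copies of 60 and 1 copy of 61 gives exactly 421, so 60 is attained.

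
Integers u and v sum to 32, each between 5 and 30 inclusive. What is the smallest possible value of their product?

135

For a fixed sum, uv is smallest when u and v are as far apart as possible.
The extreme feasible split is u = 5, v = 27, giving uv = 135.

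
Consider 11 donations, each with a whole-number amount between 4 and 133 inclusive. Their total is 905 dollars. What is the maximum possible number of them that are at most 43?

6

Suppose k of them are at most 43. Those contribute at most 43 each and the rest at most 133 each.
So the total is at most 43k + 133(11 − k) = 1463 − 90k. This must still be ≥ 905, so k ≤ 6.
k = 6 is achieved by 6 values at 43 and 5 at 133, total 923; lower one of the 133's by 18 (still > 43) to reach 905.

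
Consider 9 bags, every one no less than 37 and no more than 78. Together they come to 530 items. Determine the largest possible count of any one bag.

Maximizing one value means minimizing the remaining 8.
The other 8 contribute at least 8 × 37 = 296, leaving at most 530 − 296 = 234.
But each bag is capped at 78, so the maximum is 78.
Achievable: one at 78 and the other 8 totalling 452, which fits since 8 × 37 ≤ 452 ≤ 8 × 78.

78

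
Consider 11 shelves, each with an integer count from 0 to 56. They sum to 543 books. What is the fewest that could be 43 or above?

If only k of them are at least 43, the other 11 − k are at most 42, so the total is at most k·56 + (11 − k)·42.
This must reach 543, so k·56 + (11 − k)·42 ≥ 543, giving k ≥ 6.
Exactly 6 works: 6 values at 56 and 5 at 42 total 546; lower one of the high values by 3 (still ≥ 43) to hit 543.

6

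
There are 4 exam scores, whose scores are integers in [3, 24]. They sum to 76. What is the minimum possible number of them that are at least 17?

If only k of them are at least 17, the other 4 − k are at most 16, so the total is at most k·24 + (4 − k)·16.
This must reach 76, so k·24 + (4 − k)·16 ≥ 76, giving k ≥ 2.
Exactly 2 works: 2 values at 24 and 2 at 16 total 80; lower one of the high values by 4 (still ≥ 17) to hit 76.

2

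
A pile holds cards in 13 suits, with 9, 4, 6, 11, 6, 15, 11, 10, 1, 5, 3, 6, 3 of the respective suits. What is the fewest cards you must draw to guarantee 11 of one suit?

In the worst case you take as many as possible of each suit without reaching 11: 9 + 4 + 6 + 10 + 6 + 10 + 10 + 10 + 1 + 5 + 3 + 6 + 3 = 83.
The next one must give 11 of some suit, so 83 + 1 = 84.

84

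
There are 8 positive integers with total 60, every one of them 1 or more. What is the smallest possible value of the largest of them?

8

The average is 60/8 > 7, so not all 8 can be 7 or less; the largest is ≥ 8.
Equality holds with 4 values of 8 and 4 values of 7.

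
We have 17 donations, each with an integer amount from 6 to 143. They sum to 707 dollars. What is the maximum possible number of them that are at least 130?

4

If k of the values are ≥ 130, the total is ≥ 130k + 6(17 − k).
Setting 130k + 6(17 − k) ≤ 707 gives 124k ≤ 605, so k ≤ 4.
k = 4 is achieved by 4 values at 130 and 13 at 6, total 598; add 109 to one value (staying below 130) to reach 707.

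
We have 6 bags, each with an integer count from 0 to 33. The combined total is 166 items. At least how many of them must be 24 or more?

3

Suppose at most 6 − j of them reach 24; then j values are ≤ 23 and the rest ≤ 33.
The total is then ≤ 23·j + 33·(6 − j) = 198 − 10j. For this to be ≥ 166 we need j ≤ 3, so at least 6 − 3 = 3 must reach 24.
Exactly 3 works: 3 values at 33 and 3 at 23 total 168; lower one of the high values by 2 (still ≥ 24) to hit 166.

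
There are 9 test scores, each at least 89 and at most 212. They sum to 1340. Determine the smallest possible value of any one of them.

89

Minimizing one value means maximizing the remaining 8.
The other 8 can take up 8 × 212 = 1696 ≥ 1340 − 89, so one score can sit at its floor of 89.
Achievable: one at 89 and the other 8 totalling 1251, which fits since 8 × 89 ≤ 1251 ≤ 8 × 212.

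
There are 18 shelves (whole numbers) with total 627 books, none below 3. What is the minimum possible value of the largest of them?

35

Some value must be at least ⌈627/18⌉ = 35, since 18 × 34 = 612 < 627.
Achievable: 15 of them at 35 and 3 at 34 total 627.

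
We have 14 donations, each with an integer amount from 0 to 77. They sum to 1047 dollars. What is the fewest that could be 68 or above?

11

Suppose at most 14 − j of them reach 68; then j values are ≤ 67 and the rest ≤ 77.
The total is then ≤ 67·j + 77·(14 − j) = 1078 − 10j. For this to be ≥ 1047 we need j ≤ 3, so at least 14 − 3 = 11 must reach 68.
Exactly 11 works: 11 values at 77 and 3 at 67 total 1048; lower one of the high values by 1 (still ≥ 68) to hit 1047.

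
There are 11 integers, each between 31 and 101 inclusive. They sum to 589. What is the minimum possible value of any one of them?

31

Minimizing one value means maximizing the remaining 10.
The other 10 can take up 10 × 101 = 1010 ≥ 589 − 31, so one integer can sit at its floor of 31.
Achievable: one at 31 and the other 10 totalling 558, which fits since 10 × 31 ≤ 558 ≤ 10 × 101.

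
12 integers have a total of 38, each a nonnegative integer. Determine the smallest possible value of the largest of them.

4

The 12 values sum to 38, so their maximum is at least ⌈38/12⌉ = 4.
Achievable: 2 of them at 4 and 10 at 3 total 38.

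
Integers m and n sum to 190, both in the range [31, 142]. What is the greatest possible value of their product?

9025

mn = m(190 − m) is maximized when m is as near 190/2 as the bounds allow.
Taking m = 95 and n = 95 (both in [31, 142]) gives mn = 9025.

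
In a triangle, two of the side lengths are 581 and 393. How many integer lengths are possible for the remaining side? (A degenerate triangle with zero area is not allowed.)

The triangle inequality gives |581 − 393| < c < 581 + 393, i.e. 188 < c < 974.
So c can be any integer from 189 to 973: 785 values.

785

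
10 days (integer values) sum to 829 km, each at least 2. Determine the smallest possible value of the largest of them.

83

The average is 829/10 > 82, so not all 10 can be 82 or less; the largest is ≥ 83.
Achievable: 9 of them at 83 and 1 at 82 total 829.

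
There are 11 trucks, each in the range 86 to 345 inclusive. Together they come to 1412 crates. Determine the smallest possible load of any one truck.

Minimizing one value means maximizing the remaining 10.
The other 10 can take up 10 × 345 = 3450 ≥ 1412 − 86, so one truck can sit at its floor of 86.
Achievable: one at 86 and the other 10 totalling 1326, which fits since 10 × 86 ≤ 1326 ≤ 10 × 345.

86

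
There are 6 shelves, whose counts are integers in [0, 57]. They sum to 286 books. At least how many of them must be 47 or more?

Each value short of 47 is at most 46, costing at least 57 − 46 = 11 against the maximum total of 342.
We can afford to lose at most 342 − 286 = 56, so at most ⌊56/11⌋ = 5 fall short, and at least 1 are ≥ 47.
Exactly 1 works: 1 value at 57 and 5 at 46 total 287; lower one of the high values by 1 (still ≥ 47) to hit 286.

1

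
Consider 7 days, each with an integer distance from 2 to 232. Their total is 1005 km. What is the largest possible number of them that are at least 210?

4

With k values at 210 or above and the rest at least 2, the sum is at least 14 + 208k.
Since the sum is 1005, we need 208k ≤ 991, i.e. k ≤ 4.
k = 4 is achieved by 4 values at 210 and 3 at 2, total 846; add 159 to one value (staying below 210) to reach 1005.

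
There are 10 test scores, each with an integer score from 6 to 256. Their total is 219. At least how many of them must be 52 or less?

If only k of them are at most 52, the other 10 − k are at least 53, so the total is at least (10 − k)·53 + k·6.
This is ≤ 219, so (10 − k)·53 + 6k ≤ 219, which gives k ≥ 7.
Exactly 7 works: 7 values at 6 and 3 at 53 total 201; raise one of the low values by 18 (still ≤ 52) to hit 219.

7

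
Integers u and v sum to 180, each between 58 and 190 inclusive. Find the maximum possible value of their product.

8100

With u + v fixed, uv peaks when the two are closest together.
Taking u = 90 and v = 90 (both in [58, 190]) gives uv = 8100.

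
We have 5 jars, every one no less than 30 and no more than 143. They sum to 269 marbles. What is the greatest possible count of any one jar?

To make one jar as large as possible, make the other 4 as small as possible.
The other 4 contribute at least 4 × 30 = 120, leaving at most 269 − 120 = 149.
But each jar is capped at 143, so the maximum is 143.
Achievable: one at 143 and the other 4 totalling 126, which fits since 4 × 30 ≤ 126 ≤ 4 × 143.

143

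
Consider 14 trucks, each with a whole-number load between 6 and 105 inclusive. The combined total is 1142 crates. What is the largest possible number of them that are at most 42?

5

Each value at 42 or below falls at least 105 − 42 = 63 short of the ceiling 105.
The ceiling total is 14 × 105 = 1470, and we need 1142, so at most ⌊(1470 − 1142)/63⌋ = 5 can be that low.
k = 5 is achieved by 5 values at 42 and 9 at 105, total 1155; lower one of the 105's by 13 (still > 42) to reach 1142.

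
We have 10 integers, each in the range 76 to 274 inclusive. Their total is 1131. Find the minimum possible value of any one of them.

76

To make one integer as small as possible, make the other 9 as large as possible.
The other 9 can take up 9 × 274 = 2466 ≥ 1131 − 76, so one integer can sit at its floor of 76.
Achievable: one at 76 and the other 9 totalling 1055, which fits since 9 × 76 ≤ 1055 ≤ 9 × 274.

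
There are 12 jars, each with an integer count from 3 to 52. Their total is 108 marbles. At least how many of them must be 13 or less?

Let j be the number exceeding 13. Then the total is ≥ 14·j + 3·(12 − j) = 36 + 11j.
So 11j ≤ 72 and j ≤ 6; hence at least 12 − 6 = 6 are ≤ 13.
Exactly 6 works: 6 values at 3 and 6 at 14 total 102; raise one of the low values by 6 (still ≤ 13) to hit 108.

6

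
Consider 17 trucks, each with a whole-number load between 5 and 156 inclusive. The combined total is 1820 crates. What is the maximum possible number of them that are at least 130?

Suppose k of them are at least 130. Those contribute at least 130 each and the other 17 − k at least 5 each.
So the total is at least 130k + 5(17 − k) = 85 + 125k. This must be ≤ 1820, giving k ≤ 13.
k = 13 is achieved by 13 values at 130 and 4 at 5, total 1710; add 110 to one value (staying below 130) to reach 1820.

13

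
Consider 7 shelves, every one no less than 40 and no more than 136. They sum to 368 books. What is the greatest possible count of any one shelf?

128

Maximizing one value means minimizing the remaining 6.
The other 6 contribute at least 6 × 40 = 240, leaving at most 368 − 240 = 128.
Since 128 ≤ 136, this is achievable: one at 128 and 6 at 40.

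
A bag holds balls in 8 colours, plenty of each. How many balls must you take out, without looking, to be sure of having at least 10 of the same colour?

In the worst case you draw 9 of each of the 8 colours: 8 × 9 = 72.
One more forces 10 of some colour, so 72 + 1 = 73.

73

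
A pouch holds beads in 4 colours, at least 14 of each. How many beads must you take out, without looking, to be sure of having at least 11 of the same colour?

You could draw 10 of every colour without reaching 11 of any — 40 in all.
One more forces 11 of some colour, so 40 + 1 = 41.

41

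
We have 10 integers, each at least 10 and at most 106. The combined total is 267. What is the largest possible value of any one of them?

To make one integer as large as possible, make the other 9 as small as possible.
The other 9 contribute at least 9 × 10 = 90, leaving at most 267 − 90 = 177.
But each integer is capped at 106, so the maximum is 106.
Achievable: one at 106 and the other 9 totalling 161, which fits since 9 × 10 ≤ 161 ≤ 9 × 106.

106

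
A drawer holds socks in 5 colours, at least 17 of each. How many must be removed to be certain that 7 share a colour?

In the worst case you draw 6 of each of the 5 colours: 5 × 6 = 30.
One more forces 7 of some colour, so 30 + 1 = 31.

31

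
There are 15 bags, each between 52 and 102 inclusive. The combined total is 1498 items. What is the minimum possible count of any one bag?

70

To make one bag as small as possible, make the other 14 as large as possible.
The other 14 contribute at most 14 × 102 = 1428, leaving at least 1498 − 1428 = 70.
Since 70 ≥ 52, this is achievable: one at 70 and 14 at 102.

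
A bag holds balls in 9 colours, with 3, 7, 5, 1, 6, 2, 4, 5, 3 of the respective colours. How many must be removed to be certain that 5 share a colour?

In the worst case you take as many as possible of each colour without reaching 5: 3 + 4 + 4 + 1 + 4 + 2 + 4 + 4 + 3 = 29.
The next one must give 5 of some colour, so 29 + 1 = 30.

30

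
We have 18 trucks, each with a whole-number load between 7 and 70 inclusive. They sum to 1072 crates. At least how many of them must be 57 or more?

5

Suppose at most 18 − j of them reach 57; then j values are ≤ 56 and the rest ≤ 70.
The total is then ≤ 56·j + 70·(18 − j) = 1260 − 14j. For this to be ≥ 1072 we need j ≤ 13, so at least 18 − 13 = 5 must reach 57.
Exactly 5 works: 5 values at 70 and 13 at 56 total 1078; lower one of the high values by 6 (still ≥ 57) to hit 1072.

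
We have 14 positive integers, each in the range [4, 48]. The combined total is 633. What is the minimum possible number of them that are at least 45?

Each value short of 45 is at most 44, costing at least 48 − 44 = 4 against the maximum total of 672.
We can afford to lose at most 672 − 633 = 39, so at most ⌊39/4⌋ = 9 fall short, and at least 5 are ≥ 45.
Exactly 5 works: 5 values at 48 and 9 at 44 total 636; lower one of the high values by 3 (still ≥ 45) to hit 633.

5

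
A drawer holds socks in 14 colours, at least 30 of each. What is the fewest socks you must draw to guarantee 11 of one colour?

141

You could draw 10 of every colour without reaching 11 of any — 140 in all.
One more forces 11 of some colour, so 140 + 1 = 141.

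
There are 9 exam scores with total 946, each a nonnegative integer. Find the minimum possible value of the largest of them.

If every one of the 9 were at most 105, the total would be at most 9 × 105 = 945 < 946.
Taking 8 copies of 105 and 1 copy of 106 gives exactly 946, so 106 is attained.

106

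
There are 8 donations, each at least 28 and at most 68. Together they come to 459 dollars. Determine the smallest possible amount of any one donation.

28

Minimizing one value means maximizing the remaining 7.
The other 7 can take up 7 × 68 = 476 ≥ 459 − 28, so one donation can sit at its floor of 28.
Achievable: one at 28 and the other 7 totalling 431, which fits since 7 × 28 ≤ 431 ≤ 7 × 68.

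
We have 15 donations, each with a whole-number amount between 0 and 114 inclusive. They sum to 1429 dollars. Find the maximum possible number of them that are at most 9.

2

Each value at 9 or below falls at least 114 − 9 = 105 short of the ceiling 114.
The ceiling total is 15 × 114 = 1710, and we need 1429, so at most ⌊(1710 − 1429)/105⌋ = 2 can be that low.
k = 2 is achieved by 2 values at 9 and 13 at 114, total 1500; lower one of the 114's by 71 (still > 9) to reach 1429.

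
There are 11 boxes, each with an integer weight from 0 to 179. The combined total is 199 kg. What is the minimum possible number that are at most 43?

Let j be the number exceeding 43. Then the total is ≥ 44·j + 0·(11 − j) = 0 + 44j.
So 44j ≤ 199 and j ≤ 4; hence at least 11 − 4 = 7 are ≤ 43.
Exactly 7 works: 7 values at 0 and 4 at 44 total 176; raise one of the low values by 23 (still ≤ 43) to hit 199.

7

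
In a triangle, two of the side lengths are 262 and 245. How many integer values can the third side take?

The triangle inequality gives |262 − 245| < c < 262 + 245, i.e. 17 < c < 507.
So c can be any integer from 18 to 506: 489 values.

489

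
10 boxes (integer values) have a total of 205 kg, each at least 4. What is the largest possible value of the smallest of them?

The average is 205/10 < 21, so some value is ≤ 20.
Taking 5 copies of 20 and 5 copies of 21 gives exactly 205, so 20 is attained.

20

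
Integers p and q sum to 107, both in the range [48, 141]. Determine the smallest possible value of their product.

2832

Since p + q is fixed, pushing one of them to its bound minimizes the product.
At the endpoint p = 48, q = 107 − 48 = 59, so pq = 48 × 59 = 2832.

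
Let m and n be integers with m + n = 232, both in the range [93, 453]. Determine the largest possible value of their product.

With m + n fixed, mn peaks when the two are closest together.
Taking m = 116 and n = 116 (both in [93, 453]) gives mn = 13456.

13456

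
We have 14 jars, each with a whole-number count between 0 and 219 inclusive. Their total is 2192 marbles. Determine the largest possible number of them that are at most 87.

Each value at 87 or below falls at least 219 − 87 = 132 short of the ceiling 219.
The ceiling total is 14 × 219 = 3066, and we need 2192, so at most ⌊(3066 − 2192)/132⌋ = 6 can be that low.
k = 6 is achieved by 6 values at 87 and 8 at 219, total 2274; lower one of the 219's by 82 (still > 87) to reach 2192.

6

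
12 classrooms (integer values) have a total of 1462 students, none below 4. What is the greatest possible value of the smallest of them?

The 12 values sum to 1462, so their minimum is at most ⌊1462/12⌋ = 121.
Equality holds with 2 values of 121 and 10 values of 122.

121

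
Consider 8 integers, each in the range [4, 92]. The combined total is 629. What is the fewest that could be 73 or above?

If only k of them are at least 73, the other 8 − k are at most 72, so the total is at most k·92 + (8 − k)·72.
This must reach 629, so k·92 + (8 − k)·72 ≥ 629, giving k ≥ 3.
Exactly 3 works: 3 values at 92 and 5 at 72 total 636; lower one of the high values by 7 (still ≥ 73) to hit 629.

3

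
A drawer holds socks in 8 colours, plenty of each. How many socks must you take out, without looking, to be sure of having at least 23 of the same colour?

177

In the worst case you draw 22 of each of the 8 colours: 8 × 22 = 176.
One more forces 23 of some colour, so 176 + 1 = 177.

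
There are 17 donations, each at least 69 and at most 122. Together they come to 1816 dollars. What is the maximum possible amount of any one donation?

122

To make one donation as large as possible, make the other 16 as small as possible.
The other 16 contribute at least 16 × 69 = 1104, leaving at most 1816 − 1104 = 712.
But each donation is capped at 122, so the maximum is 122.
Achievable: one at 122 and the other 16 totalling 1694, which fits since 16 × 69 ≤ 1694 ≤ 16 × 122.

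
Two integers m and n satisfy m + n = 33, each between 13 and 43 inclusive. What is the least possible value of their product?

260

For a fixed sum, mn is smallest when m and n are as far apart as possible.
At the endpoint m = 13, n = 33 − 13 = 20, so mn = 13 × 20 = 260.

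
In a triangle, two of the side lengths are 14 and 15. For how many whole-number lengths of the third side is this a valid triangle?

27

The triangle inequality gives |14 − 15| < c < 14 + 15, i.e. 1 < c < 29.
So c can be any integer from 2 to 28: 27 values.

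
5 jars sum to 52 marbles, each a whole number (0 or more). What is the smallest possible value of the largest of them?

11

Some value must be at least ⌈52/5⌉ = 11, since 5 × 10 = 50 < 52.
Achievable: 2 of them at 11 and 3 at 10 total 52.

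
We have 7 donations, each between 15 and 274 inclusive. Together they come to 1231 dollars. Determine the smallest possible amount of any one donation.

To make one donation as small as possible, make the other 6 as large as possible.
The other 6 can take up 6 × 274 = 1644 ≥ 1231 − 15, so one donation can sit at its floor of 15.
Achievable: one at 15 and the other 6 totalling 1216, which fits since 6 × 15 ≤ 1216 ≤ 6 × 274.

15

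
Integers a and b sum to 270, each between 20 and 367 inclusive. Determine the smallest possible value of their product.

ab = a(270 − a) is concave in a, so over [20, 250] it is minimized at an endpoint.
The extreme feasible split is a = 20, b = 250, giving ab = 5000.

5000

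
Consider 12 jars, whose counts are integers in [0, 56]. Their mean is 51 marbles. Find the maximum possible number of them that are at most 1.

The total is 12 × 51 = 612.
Each value at 1 or below falls at least 56 − 1 = 55 short of the ceiling 56.
The ceiling total is 12 × 56 = 672, and we need 612, so at most ⌊(672 − 612)/55⌋ = 1 can be that low.
k = 1 is achieved by 1 value at 1 and 11 at 56, total 617; lower one of the 56's by 5 (still > 1) to reach 612.

1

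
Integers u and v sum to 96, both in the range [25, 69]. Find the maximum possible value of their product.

With u + v fixed, uv peaks when the two are closest together.
Taking u = 48 and v = 48 (both in [25, 69]) gives uv = 2304.

2304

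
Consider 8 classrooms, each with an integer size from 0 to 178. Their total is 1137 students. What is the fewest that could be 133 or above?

Suppose at most 8 − j of them reach 133; then j values are ≤ 132 and the rest ≤ 178.
The total is then ≤ 132·j + 178·(8 − j) = 1424 − 46j. For this to be ≥ 1137 we need j ≤ 6, so at least 8 − 6 = 2 must reach 133.
Exactly 2 works: 2 values at 178 and 6 at 132 total 1148; lower one of the high values by 11 (still ≥ 133) to hit 1137.

2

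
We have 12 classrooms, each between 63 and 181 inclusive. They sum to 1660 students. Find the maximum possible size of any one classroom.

181

To make one classroom as large as possible, make the other 11 as small as possible.
The other 11 contribute at least 11 × 63 = 693, leaving at most 1660 − 693 = 967.
But each classroom is capped at 181, so the maximum is 181.
Achievable: one at 181 and the other 11 totalling 1479, which fits since 11 × 63 ≤ 1479 ≤ 11 × 181.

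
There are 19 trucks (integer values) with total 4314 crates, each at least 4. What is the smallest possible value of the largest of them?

If every one of the 19 were at most 227, the total would be at most 19 × 227 = 4313 < 4314.
Equality holds with 1 value of 228 and 18 values of 227.

228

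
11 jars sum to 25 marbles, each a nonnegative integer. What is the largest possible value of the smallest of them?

2

If every one of the 11 were at least 3, the total would be at least 11 × 3 = 33 > 25.
Achievable: 8 of them at 2 and 3 at 3 total 25.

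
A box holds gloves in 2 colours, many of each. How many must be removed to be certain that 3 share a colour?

In the worst case you draw 2 of each of the 2 colours: 2 × 2 = 4.
One more forces 3 of some colour, so 4 + 1 = 5.

5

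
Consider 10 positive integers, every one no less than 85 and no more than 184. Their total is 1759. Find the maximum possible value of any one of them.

Maximizing one value means minimizing the remaining 9.
The other 9 contribute at least 9 × 85 = 765, leaving at most 1759 − 765 = 994.
But each integer is capped at 184, so the maximum is 184.
Achievable: one at 184 and the other 9 totalling 1575, which fits since 9 × 85 ≤ 1575 ≤ 9 × 184.

184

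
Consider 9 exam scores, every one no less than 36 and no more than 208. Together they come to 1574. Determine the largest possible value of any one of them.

To make one score as large as possible, make the other 8 as small as possible.
The other 8 contribute at least 8 × 36 = 288, leaving at most 1574 − 288 = 1286.
But each score is capped at 208, so the maximum is 208.
Achievable: one at 208 and the other 8 totalling 1366, which fits since 8 × 36 ≤ 1366 ≤ 8 × 208.

208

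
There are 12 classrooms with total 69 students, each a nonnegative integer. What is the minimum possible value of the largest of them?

6

Some value must be at least ⌈69/12⌉ = 6, since 12 × 5 = 60 < 69.
Achievable: 9 of them at 6 and 3 at 5 total 69.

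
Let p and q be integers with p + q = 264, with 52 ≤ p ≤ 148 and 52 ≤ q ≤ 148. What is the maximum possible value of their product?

With p + q fixed, pq peaks when the two are closest together.
Taking p = 132 and q = 132 (both in [52, 148]) gives pq = 17424.

17424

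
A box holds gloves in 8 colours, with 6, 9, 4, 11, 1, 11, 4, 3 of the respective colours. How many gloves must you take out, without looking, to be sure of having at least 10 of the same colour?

46

In the worst case you take as many as possible of each colour without reaching 10: 6 + 9 + 4 + 9 + 1 + 9 + 4 + 3 = 45.
The next one must give 10 of some colour, so 45 + 1 = 46.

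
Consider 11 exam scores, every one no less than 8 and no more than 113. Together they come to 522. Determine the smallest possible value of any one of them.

8

Minimizing one value means maximizing the remaining 10.
The other 10 can take up 10 × 113 = 1130 ≥ 522 − 8, so one score can sit at its floor of 8.
Achievable: one at 8 and the other 10 totalling 514, which fits since 10 × 8 ≤ 514 ≤ 10 × 113.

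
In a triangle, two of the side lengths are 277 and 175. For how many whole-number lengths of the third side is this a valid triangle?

The triangle inequality gives |277 − 175| < c < 277 + 175, i.e. 102 < c < 452.
So c can be any integer from 103 to 451: 349 values.

349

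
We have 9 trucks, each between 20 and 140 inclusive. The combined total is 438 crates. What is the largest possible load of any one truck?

Maximizing one value means minimizing the remaining 8.
The other 8 contribute at least 8 × 20 = 160, leaving at most 438 − 160 = 278.
But each truck is capped at 140, so the maximum is 140.
Achievable: one at 140 and the other 8 totalling 298, which fits since 8 × 20 ≤ 298 ≤ 8 × 140.

140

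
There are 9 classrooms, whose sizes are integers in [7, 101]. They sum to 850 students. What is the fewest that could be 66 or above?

8

Suppose at most 9 − j of them reach 66; then j values are ≤ 65 and the rest ≤ 101.
The total is then ≤ 65·j + 101·(9 − j) = 909 − 36j. For this to be ≥ 850 we need j ≤ 1, so at least 9 − 1 = 8 must reach 66.
Exactly 8 works: 8 values at 101 and 1 at 65 total 873; lower one of the high values by 23 (still ≥ 66) to hit 850.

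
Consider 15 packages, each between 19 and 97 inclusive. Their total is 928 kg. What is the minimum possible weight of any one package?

To make one package as small as possible, make the other 14 as large as possible.
The other 14 can take up 14 × 97 = 1358 ≥ 928 − 19, so one package can sit at its floor of 19.
Achievable: one at 19 and the other 14 totalling 909, which fits since 14 × 19 ≤ 909 ≤ 14 × 97.

19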